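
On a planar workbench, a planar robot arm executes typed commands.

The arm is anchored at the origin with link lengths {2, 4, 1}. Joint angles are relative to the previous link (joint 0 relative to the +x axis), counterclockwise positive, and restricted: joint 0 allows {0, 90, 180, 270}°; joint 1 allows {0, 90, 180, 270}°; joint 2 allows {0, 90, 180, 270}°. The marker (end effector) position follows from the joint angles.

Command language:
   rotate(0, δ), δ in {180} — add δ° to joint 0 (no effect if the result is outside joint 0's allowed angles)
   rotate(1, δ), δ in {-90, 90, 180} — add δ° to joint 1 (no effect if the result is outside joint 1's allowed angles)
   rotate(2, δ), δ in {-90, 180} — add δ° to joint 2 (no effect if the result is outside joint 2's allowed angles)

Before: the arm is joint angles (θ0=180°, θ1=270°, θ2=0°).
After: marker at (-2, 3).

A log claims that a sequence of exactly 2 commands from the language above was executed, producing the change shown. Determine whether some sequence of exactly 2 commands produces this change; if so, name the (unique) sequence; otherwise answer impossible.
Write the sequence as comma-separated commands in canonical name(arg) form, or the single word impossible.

rotate(2, -90), rotate(2, -90)

begin: joint angles (θ0=180°, θ1=270°, θ2=0°)
step 1 (rotate(2, -90)): joint angles (θ0=180°, θ1=270°, θ2=270°)
step 2 (rotate(2, -90)): joint angles (θ0=180°, θ1=270°, θ2=180°)
all 36 alternatives checked — unique.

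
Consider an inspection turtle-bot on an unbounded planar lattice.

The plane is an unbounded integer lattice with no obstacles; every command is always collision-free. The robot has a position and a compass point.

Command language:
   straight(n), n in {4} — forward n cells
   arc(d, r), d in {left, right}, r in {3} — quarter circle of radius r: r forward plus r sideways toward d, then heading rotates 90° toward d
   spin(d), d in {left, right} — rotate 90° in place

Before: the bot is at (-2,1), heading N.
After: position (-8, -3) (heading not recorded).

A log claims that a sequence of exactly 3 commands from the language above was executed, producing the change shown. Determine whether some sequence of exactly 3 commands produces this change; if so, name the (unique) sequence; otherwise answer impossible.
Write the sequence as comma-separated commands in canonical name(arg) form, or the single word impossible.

key: order matters: swapping arc(left, 3) and straight(4) lands elsewhere
begin: at (-2,1), heading N
[1] after arc(left, 3): at (-5,4), heading W
[2] after arc(left, 3): at (-8,1), heading S
[3] after straight(4): at (-8,-3), heading S
no other 3-command option fits: unique.

arc(left, 3), arc(left, 3), straight(4)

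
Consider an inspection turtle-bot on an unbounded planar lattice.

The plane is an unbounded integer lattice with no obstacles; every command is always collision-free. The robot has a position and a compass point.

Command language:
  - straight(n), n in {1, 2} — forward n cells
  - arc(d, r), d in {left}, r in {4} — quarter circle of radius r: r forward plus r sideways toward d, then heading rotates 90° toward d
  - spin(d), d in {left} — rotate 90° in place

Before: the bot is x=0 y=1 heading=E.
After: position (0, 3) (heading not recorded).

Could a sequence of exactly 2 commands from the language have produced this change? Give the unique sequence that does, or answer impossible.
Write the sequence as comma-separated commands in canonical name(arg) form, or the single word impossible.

spin(left), straight(2)

key: order matters: swapping spin(left) and straight(2) lands elsewhere
begin: x=0 y=1 heading=E
step 1 (spin(left)): x=0 y=1 heading=N
step 2 (straight(2)): x=0 y=3 heading=N
uniquely the one of 16 2-step routes that fits.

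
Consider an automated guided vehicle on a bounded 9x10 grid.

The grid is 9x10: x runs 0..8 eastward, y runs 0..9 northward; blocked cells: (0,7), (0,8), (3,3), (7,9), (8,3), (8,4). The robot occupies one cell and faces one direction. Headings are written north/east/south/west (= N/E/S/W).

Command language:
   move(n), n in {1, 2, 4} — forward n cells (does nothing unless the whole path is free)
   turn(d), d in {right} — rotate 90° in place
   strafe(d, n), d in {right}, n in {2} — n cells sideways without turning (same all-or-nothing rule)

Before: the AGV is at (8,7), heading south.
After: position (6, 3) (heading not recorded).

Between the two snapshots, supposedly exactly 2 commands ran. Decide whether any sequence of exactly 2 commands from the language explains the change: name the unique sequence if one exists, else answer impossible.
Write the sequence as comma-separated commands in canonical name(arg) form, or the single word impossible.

strafe(right, 2), move(4)

key: order matters: swapping strafe(right, 2) and move(4) lands elsewhere
start: at (8,7), heading south
t=1 strafe(right, 2) ⇒ at (6,7), heading south
t=2 move(4) ⇒ at (6,3), heading south
no rival 2-sequence matches.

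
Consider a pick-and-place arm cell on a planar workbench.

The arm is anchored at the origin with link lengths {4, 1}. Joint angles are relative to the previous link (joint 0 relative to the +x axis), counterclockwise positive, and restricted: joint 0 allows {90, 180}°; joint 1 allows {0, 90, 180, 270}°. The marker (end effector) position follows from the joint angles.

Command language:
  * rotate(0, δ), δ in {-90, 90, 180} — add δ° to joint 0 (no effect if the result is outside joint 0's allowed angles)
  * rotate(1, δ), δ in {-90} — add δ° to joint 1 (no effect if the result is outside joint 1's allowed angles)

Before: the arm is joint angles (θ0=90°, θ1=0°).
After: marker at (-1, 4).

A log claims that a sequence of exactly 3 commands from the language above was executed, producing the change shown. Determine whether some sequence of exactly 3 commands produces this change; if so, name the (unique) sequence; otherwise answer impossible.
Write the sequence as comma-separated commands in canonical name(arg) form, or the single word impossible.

initial: joint angles (θ0=90°, θ1=0°)
step 1 (rotate(1, -90)): joint angles (θ0=90°, θ1=270°)
step 2 (rotate(1, -90)): joint angles (θ0=90°, θ1=180°)
step 3 (rotate(1, -90)): joint angles (θ0=90°, θ1=90°)
no other 3-command option fits: unique.

rotate(1, -90), rotate(1, -90), rotate(1, -90)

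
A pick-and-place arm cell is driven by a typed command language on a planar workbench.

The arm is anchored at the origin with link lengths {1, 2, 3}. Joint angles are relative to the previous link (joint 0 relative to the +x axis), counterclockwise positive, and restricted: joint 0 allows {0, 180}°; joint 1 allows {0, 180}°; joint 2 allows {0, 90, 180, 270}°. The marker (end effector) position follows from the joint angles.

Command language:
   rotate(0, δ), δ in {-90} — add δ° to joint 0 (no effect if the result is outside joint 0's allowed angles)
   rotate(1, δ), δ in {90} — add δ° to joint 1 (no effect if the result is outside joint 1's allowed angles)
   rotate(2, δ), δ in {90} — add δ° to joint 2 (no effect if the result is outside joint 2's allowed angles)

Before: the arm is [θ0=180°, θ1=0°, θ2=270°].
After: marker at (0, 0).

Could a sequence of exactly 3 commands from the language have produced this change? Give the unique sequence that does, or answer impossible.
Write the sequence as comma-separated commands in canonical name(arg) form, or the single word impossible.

rotate(2, 90), rotate(2, 90), rotate(2, 90)

start: [θ0=180°, θ1=0°, θ2=270°]
1. rotate(2, 90) → [θ0=180°, θ1=0°, θ2=0°]
2. rotate(2, 90) → [θ0=180°, θ1=0°, θ2=90°]
3. rotate(2, 90) → [θ0=180°, θ1=0°, θ2=180°]
all 27 alternatives checked — unique.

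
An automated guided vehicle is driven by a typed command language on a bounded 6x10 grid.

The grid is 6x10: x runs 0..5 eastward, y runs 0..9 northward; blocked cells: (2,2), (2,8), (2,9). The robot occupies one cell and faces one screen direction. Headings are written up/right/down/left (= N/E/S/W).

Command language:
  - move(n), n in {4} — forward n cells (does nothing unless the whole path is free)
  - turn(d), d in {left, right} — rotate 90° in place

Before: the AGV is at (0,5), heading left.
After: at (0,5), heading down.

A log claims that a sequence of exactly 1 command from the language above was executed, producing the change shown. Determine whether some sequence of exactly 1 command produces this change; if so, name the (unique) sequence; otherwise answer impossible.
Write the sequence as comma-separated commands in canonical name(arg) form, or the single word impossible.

turn(left)

key: parked at (0,5) the whole time — nothing moves the robot
initial: at (0,5), heading left
1. turn(left) → at (0,5), heading down
uniquely the one of 3 1-step routes that fits.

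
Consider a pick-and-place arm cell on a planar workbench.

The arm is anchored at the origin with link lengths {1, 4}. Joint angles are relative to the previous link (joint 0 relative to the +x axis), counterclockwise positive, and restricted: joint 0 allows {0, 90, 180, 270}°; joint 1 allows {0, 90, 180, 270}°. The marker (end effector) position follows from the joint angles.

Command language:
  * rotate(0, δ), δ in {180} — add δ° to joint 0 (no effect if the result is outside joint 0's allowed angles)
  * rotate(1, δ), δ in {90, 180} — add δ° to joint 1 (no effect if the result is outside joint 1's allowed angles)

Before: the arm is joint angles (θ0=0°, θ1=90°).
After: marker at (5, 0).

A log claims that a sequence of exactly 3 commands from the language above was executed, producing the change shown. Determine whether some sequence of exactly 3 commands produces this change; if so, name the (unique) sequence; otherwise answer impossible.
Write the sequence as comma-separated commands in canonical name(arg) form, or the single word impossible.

start: joint angles (θ0=0°, θ1=90°)
step 1 (rotate(1, 90)): joint angles (θ0=0°, θ1=180°)
step 2 (rotate(1, 90)): joint angles (θ0=0°, θ1=270°)
step 3 (rotate(1, 90)): joint angles (θ0=0°, θ1=0°)
all 27 alternatives checked — unique.

rotate(1, 90), rotate(1, 90), rotate(1, 90)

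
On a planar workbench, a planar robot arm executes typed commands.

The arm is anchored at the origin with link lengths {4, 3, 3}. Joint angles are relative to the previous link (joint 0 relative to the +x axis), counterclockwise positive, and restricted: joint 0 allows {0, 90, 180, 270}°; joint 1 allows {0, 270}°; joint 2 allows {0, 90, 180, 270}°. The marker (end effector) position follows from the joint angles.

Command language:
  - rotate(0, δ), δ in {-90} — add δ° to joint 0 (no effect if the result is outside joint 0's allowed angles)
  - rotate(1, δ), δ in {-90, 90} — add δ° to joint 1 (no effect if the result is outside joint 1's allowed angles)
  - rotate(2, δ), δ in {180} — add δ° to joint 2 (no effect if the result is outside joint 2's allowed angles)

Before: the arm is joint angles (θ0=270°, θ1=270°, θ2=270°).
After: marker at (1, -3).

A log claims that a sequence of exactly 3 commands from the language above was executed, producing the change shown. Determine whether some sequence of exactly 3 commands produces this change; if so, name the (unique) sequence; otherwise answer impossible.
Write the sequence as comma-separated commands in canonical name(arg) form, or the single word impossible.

initial: joint angles (θ0=270°, θ1=270°, θ2=270°)
step 1 (rotate(0, -90)): joint angles (θ0=180°, θ1=270°, θ2=270°)
step 2 (rotate(0, -90)): joint angles (θ0=90°, θ1=270°, θ2=270°)
step 3 (rotate(0, -90)): joint angles (θ0=0°, θ1=270°, θ2=270°)
no other 3-command option fits: unique.

rotate(0, -90), rotate(0, -90), rotate(0, -90)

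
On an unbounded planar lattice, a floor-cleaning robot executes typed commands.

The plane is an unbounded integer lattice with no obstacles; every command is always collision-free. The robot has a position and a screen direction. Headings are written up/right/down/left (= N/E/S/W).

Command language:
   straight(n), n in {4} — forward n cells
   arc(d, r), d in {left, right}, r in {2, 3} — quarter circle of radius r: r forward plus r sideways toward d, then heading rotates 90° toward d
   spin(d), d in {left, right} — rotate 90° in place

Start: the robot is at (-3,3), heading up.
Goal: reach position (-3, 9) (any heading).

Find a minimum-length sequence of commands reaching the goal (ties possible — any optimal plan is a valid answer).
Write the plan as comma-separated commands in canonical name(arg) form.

from: at (-3,3), heading up
t=1 spin(left) ⇒ at (-3,3), heading left
t=2 arc(right, 3) ⇒ at (-6,6), heading up
t=3 arc(right, 3) ⇒ at (-3,9), heading right
nothing shorter than 3 reaches the goal.

spin(left), arc(right, 3), arc(right, 3)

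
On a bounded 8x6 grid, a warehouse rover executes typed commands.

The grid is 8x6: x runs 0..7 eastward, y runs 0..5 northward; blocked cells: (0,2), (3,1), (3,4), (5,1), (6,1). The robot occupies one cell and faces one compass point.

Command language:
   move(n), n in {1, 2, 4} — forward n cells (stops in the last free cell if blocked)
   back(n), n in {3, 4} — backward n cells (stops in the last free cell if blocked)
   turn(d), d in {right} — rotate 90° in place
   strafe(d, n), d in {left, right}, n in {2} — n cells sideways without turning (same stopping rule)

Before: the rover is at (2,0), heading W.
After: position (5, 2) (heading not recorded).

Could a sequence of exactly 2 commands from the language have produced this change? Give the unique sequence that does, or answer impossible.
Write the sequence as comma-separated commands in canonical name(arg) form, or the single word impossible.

key: order matters: swapping strafe(right, 2) and back(3) lands elsewhere
from: at (2,0), heading W
[1] after strafe(right, 2): at (2,2), heading W
[2] after back(3): at (5,2), heading W
all 64 alternatives checked — unique.

strafe(right, 2), back(3)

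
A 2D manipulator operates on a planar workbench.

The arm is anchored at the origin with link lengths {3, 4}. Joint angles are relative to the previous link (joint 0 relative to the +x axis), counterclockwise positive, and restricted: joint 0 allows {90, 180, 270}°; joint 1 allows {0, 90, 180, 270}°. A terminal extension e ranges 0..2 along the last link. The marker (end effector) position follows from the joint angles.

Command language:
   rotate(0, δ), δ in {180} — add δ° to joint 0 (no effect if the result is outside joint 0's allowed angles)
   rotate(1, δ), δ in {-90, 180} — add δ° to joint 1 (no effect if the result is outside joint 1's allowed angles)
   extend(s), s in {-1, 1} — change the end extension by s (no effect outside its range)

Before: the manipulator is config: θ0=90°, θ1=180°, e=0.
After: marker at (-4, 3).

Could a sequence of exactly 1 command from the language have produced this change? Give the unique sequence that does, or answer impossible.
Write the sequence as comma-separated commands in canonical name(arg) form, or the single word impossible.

rotate(1, -90)

t0: config: θ0=90°, θ1=180°, e=0
step 1 (rotate(1, -90)): config: θ0=90°, θ1=90°, e=0
all 5 alternatives checked — unique.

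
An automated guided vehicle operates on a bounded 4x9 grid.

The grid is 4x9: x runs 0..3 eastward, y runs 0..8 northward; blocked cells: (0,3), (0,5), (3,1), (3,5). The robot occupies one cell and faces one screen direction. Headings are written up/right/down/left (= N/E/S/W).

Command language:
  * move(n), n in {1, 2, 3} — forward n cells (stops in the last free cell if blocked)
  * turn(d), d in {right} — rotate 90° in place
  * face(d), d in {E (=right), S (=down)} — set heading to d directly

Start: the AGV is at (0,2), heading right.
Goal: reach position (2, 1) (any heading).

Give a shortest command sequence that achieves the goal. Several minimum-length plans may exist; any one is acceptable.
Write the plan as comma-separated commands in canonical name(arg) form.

begin: at (0,2), heading right
1. move(2) → at (2,2), heading right
2. face(S) → at (2,2), heading down
3. move(1) → at (2,1), heading down
no 2-step plan works, so 3 is optimal.

move(2), face(S), move(1)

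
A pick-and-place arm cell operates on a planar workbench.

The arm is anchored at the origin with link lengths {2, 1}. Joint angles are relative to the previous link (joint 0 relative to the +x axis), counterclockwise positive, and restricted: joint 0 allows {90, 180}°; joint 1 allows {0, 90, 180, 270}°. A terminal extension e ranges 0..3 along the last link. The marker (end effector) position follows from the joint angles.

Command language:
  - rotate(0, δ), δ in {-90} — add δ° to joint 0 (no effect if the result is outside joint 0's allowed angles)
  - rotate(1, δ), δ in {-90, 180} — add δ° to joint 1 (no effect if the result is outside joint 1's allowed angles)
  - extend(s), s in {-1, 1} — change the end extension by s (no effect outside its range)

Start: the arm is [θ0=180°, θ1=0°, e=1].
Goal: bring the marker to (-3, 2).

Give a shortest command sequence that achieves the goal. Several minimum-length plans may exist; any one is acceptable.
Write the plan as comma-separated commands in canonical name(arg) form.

from: [θ0=180°, θ1=0°, e=1]
[1] after rotate(0, -90): [θ0=90°, θ1=0°, e=1]
[2] after extend(1): [θ0=90°, θ1=0°, e=2]
[3] after rotate(1, -90): [θ0=90°, θ1=270°, e=2]
[4] after rotate(1, 180): [θ0=90°, θ1=90°, e=2]
minimal: 4 command(s), checked below 4.

rotate(0, -90), extend(1), rotate(1, -90), rotate(1, 180)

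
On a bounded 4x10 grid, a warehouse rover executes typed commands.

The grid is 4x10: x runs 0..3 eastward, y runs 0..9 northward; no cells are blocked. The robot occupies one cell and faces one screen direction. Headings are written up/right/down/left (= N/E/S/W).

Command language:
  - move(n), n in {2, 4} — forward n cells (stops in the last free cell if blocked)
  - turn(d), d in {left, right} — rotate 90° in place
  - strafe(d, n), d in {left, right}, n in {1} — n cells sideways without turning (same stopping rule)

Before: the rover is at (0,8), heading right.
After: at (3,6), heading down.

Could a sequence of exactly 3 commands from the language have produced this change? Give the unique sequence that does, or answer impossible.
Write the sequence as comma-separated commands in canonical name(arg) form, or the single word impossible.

key: move(4) runs into the grid edge before its full distance
t0: at (0,8), heading right
step 1 (move(4)): at (3,8), heading right
step 2 (turn(right)): at (3,8), heading down
step 3 (move(2)): at (3,6), heading down
no rival 3-sequence matches.

move(4), turn(right), move(2)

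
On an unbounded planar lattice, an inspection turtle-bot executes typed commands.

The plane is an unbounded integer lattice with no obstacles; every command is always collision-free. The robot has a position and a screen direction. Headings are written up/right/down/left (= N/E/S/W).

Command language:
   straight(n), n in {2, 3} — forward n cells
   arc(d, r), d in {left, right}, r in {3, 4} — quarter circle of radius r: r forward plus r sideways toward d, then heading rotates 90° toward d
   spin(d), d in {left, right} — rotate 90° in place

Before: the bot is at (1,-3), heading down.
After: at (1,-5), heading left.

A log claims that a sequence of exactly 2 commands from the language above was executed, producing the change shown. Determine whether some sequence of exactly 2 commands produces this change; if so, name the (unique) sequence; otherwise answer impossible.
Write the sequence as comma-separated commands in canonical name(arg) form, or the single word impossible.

key: order matters: swapping straight(2) and spin(right) lands elsewhere
begin: at (1,-3), heading down
1. straight(2) → at (1,-5), heading down
2. spin(right) → at (1,-5), heading left
all 64 alternatives checked — unique.

straight(2), spin(right)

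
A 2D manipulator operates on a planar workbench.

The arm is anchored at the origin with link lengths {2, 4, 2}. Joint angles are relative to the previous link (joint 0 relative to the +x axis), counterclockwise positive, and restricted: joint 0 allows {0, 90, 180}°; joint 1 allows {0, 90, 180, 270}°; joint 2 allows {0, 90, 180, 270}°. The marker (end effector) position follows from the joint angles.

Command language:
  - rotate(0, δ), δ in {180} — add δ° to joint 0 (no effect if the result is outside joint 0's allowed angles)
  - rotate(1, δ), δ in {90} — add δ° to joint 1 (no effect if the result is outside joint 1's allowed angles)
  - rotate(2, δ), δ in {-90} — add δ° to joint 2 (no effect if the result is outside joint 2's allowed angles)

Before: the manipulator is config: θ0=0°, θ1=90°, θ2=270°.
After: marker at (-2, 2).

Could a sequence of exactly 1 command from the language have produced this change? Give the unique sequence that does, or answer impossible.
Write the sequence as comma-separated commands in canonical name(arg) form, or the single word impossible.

rotate(1, 90)

t0: config: θ0=0°, θ1=90°, θ2=270°
1. rotate(1, 90) → config: θ0=0°, θ1=180°, θ2=270°
all 3 alternatives checked — unique.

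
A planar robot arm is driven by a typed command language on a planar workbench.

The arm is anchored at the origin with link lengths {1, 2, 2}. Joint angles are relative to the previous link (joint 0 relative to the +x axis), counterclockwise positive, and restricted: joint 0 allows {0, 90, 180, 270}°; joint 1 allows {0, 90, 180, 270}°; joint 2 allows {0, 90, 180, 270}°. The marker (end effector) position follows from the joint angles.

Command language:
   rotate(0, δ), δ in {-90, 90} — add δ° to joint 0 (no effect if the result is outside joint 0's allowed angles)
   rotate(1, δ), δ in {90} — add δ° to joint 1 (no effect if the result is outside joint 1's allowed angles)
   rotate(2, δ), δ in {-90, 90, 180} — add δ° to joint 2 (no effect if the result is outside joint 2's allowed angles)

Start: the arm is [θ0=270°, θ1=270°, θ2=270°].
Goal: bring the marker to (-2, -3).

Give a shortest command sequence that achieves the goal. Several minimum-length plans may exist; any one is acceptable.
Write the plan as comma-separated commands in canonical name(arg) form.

rotate(1, 90)

initial: [θ0=270°, θ1=270°, θ2=270°]
[1] after rotate(1, 90): [θ0=270°, θ1=0°, θ2=270°]
shorter routes all fall short; 1 is best.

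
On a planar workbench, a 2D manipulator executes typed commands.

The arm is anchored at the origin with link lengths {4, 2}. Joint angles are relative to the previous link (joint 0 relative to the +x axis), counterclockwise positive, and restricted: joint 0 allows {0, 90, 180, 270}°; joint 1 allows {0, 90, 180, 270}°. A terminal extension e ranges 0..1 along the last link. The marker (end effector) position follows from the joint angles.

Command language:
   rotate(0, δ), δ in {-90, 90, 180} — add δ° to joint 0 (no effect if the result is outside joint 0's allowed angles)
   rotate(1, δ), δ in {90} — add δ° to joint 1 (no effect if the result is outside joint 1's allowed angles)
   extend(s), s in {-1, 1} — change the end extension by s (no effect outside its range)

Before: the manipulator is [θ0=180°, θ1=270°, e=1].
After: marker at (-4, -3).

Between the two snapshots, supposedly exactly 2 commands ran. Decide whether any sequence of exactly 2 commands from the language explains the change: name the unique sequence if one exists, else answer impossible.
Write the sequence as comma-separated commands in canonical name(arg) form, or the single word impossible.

begin: [θ0=180°, θ1=270°, e=1]
step 1 (rotate(1, 90)): [θ0=180°, θ1=0°, e=1]
step 2 (rotate(1, 90)): [θ0=180°, θ1=90°, e=1]
uniquely the one of 36 2-step routes that fits.

rotate(1, 90), rotate(1, 90)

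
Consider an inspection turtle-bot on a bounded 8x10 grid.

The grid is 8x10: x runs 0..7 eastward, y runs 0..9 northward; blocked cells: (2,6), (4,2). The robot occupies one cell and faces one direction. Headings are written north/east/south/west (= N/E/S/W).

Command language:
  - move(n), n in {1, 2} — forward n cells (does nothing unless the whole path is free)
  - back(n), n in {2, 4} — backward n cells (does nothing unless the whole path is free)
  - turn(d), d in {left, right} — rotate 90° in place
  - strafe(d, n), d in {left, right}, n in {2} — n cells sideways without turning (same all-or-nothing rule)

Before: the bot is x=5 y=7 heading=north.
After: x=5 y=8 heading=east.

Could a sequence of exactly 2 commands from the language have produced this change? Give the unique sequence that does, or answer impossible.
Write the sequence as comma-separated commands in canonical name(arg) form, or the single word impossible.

move(1), turn(right)

key: running turn(right) before move(1) would end elsewhere — order is forced
start: x=5 y=7 heading=north
step 1 (move(1)): x=5 y=8 heading=north
step 2 (turn(right)): x=5 y=8 heading=east
no rival 2-sequence matches.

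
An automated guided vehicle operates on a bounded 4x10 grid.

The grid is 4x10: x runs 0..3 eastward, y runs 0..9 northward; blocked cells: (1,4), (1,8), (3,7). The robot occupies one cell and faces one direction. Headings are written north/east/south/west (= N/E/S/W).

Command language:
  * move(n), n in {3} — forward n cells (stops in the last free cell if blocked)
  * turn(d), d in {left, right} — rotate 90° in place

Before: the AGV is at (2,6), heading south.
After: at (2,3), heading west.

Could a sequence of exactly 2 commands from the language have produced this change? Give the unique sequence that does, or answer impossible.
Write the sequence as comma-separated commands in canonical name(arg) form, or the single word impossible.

key: running turn(right) before move(3) would end elsewhere — order is forced
start: at (2,6), heading south
step 1 (move(3)): at (2,3), heading south
step 2 (turn(right)): at (2,3), heading west
no rival 2-sequence matches.

move(3), turn(right)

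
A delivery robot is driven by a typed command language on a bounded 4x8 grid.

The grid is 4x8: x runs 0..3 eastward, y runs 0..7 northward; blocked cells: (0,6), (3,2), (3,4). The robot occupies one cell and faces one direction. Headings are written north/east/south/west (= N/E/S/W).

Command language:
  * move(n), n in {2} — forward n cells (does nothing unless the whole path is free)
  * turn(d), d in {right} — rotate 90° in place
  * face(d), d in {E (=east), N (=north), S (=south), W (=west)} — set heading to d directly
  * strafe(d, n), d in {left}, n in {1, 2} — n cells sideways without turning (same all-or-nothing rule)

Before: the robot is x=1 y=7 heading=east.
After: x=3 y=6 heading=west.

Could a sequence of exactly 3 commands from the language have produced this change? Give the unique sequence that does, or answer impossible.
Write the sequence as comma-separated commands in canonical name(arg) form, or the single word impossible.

move(2), face(W), strafe(left, 1)

key: position moved to (3,6) AND the heading swung to W — translation plus rotation needed
start: x=1 y=7 heading=east
step 1 (move(2)): x=3 y=7 heading=east
step 2 (face(W)): x=3 y=7 heading=west
step 3 (strafe(left, 1)): x=3 y=6 heading=west
no other 3-command option fits: unique.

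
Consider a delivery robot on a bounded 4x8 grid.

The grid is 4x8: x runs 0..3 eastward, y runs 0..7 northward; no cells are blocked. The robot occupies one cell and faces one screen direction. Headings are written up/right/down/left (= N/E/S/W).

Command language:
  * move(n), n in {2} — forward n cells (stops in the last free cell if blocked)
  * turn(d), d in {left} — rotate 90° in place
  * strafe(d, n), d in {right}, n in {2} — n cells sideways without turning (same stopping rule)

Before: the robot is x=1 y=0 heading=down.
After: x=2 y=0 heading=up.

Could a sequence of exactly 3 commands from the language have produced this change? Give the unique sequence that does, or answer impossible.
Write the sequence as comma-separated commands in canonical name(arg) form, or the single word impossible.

every 3-command combo misses the target.

impossible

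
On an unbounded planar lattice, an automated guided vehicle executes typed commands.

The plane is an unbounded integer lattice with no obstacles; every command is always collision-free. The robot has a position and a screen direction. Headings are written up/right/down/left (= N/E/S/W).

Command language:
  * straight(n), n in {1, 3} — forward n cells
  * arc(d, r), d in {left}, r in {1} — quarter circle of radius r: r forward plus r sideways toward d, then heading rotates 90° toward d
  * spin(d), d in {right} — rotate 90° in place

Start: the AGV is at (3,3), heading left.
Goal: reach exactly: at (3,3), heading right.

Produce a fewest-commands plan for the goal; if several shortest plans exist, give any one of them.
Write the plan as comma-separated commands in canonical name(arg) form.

spin(right), spin(right)

start: at (3,3), heading left
step 1 (spin(right)): at (3,3), heading up
step 2 (spin(right)): at (3,3), heading right
shorter routes all fall short; 2 is best.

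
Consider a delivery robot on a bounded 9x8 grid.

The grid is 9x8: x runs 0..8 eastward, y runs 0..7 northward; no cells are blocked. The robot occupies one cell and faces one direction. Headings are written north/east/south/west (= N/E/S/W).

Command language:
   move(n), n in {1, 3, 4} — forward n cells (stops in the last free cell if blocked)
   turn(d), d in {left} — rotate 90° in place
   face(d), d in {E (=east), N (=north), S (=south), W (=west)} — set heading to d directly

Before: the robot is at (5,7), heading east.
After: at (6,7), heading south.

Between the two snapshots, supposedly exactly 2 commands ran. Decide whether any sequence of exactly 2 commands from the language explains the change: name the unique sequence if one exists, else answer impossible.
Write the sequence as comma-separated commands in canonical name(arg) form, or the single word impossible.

move(1), face(S)

key: order matters: swapping move(1) and face(S) lands elsewhere
initial: at (5,7), heading east
1. move(1) → at (6,7), heading east
2. face(S) → at (6,7), heading south
uniquely the one of 64 2-step routes that fits.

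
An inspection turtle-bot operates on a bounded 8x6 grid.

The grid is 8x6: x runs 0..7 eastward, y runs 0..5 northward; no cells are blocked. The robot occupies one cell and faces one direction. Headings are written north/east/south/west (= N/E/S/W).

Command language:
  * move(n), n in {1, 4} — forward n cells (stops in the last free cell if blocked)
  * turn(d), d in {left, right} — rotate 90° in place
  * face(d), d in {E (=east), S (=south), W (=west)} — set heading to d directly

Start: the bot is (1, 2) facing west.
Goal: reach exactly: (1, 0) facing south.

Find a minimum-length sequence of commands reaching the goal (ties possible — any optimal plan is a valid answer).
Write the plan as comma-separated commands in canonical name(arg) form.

from: (1, 2) facing west
1. face(S) → (1, 2) facing south
2. move(4) → (1, 0) facing south
nothing shorter than 2 reaches the goal.

face(S), move(4)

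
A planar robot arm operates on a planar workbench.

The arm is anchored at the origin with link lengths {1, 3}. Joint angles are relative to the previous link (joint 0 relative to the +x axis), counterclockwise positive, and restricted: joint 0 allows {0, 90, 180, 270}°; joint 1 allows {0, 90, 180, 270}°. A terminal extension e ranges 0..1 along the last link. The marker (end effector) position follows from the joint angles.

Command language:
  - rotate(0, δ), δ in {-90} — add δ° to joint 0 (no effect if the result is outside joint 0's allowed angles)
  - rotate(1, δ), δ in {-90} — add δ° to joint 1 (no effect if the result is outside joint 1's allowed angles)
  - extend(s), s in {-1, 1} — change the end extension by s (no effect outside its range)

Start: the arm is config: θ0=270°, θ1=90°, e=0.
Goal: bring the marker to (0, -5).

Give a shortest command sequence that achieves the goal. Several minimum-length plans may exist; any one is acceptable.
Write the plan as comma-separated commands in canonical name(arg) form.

rotate(1, -90), extend(1)

initial: config: θ0=270°, θ1=90°, e=0
1. rotate(1, -90) → config: θ0=270°, θ1=0°, e=0
2. extend(1) → config: θ0=270°, θ1=0°, e=1
shorter routes all fall short; 2 is best.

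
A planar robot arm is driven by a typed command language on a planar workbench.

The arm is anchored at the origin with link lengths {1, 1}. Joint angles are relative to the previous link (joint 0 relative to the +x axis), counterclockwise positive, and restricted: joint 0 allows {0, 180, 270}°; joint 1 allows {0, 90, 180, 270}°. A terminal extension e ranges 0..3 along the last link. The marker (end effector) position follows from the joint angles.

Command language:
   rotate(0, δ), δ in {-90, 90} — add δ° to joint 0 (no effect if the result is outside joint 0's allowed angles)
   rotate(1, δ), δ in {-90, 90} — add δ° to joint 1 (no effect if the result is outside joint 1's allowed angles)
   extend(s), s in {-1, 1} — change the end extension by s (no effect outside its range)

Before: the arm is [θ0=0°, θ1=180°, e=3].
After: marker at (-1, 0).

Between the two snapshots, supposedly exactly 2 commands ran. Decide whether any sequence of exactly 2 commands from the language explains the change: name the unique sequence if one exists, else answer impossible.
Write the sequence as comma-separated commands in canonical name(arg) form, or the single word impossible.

start: [θ0=0°, θ1=180°, e=3]
1. extend(-1) → [θ0=0°, θ1=180°, e=2]
2. extend(-1) → [θ0=0°, θ1=180°, e=1]
no other 2-command option fits: unique.

extend(-1), extend(-1)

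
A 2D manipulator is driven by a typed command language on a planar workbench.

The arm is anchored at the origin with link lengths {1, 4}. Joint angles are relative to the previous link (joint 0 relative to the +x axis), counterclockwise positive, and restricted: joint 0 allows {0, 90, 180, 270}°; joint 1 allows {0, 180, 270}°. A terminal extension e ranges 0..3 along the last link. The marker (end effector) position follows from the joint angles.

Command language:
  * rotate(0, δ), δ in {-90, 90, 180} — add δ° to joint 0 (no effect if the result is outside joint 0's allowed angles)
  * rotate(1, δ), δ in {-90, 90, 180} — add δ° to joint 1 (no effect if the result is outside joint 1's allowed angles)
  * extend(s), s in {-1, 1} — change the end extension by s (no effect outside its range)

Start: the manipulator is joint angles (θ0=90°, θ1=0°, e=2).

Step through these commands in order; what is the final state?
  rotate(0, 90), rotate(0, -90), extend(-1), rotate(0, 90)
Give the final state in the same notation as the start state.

joint angles (θ0=180°, θ1=0°, e=1)

begin: joint angles (θ0=90°, θ1=0°, e=2)
1. rotate(0, 90) → joint angles (θ0=180°, θ1=0°, e=2)
2. rotate(0, -90) → joint angles (θ0=90°, θ1=0°, e=2)
3. extend(-1) → joint angles (θ0=90°, θ1=0°, e=1)
4. rotate(0, 90) → joint angles (θ0=180°, θ1=0°, e=1)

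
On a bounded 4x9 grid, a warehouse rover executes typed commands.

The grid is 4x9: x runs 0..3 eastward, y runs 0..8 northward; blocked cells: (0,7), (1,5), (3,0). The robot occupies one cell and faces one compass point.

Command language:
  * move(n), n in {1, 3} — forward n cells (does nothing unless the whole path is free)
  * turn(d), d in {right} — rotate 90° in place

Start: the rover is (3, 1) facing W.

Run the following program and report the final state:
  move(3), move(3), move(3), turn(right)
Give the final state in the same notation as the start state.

t0: (3, 1) facing W
t=1 move(3) ⇒ (0, 1) facing W
t=2 move(3) ⇒ (0, 1) facing W
t=3 move(3) ⇒ (0, 1) facing W
t=4 turn(right) ⇒ (0, 1) facing N

(0, 1) facing N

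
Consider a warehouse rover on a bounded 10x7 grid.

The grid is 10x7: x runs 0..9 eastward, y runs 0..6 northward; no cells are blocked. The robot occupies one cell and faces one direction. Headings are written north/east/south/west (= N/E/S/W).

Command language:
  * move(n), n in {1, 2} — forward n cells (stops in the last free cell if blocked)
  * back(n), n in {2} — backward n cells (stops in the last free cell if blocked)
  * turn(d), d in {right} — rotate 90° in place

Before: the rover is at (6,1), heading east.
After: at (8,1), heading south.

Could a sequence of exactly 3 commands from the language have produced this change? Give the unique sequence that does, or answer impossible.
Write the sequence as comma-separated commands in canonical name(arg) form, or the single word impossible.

move(1), move(1), turn(right)

key: position moved to (8,1) AND the heading swung to S — translation plus rotation needed
begin: at (6,1), heading east
[1] after move(1): at (7,1), heading east
[2] after move(1): at (8,1), heading east
[3] after turn(right): at (8,1), heading south
no other 3-command option fits: unique.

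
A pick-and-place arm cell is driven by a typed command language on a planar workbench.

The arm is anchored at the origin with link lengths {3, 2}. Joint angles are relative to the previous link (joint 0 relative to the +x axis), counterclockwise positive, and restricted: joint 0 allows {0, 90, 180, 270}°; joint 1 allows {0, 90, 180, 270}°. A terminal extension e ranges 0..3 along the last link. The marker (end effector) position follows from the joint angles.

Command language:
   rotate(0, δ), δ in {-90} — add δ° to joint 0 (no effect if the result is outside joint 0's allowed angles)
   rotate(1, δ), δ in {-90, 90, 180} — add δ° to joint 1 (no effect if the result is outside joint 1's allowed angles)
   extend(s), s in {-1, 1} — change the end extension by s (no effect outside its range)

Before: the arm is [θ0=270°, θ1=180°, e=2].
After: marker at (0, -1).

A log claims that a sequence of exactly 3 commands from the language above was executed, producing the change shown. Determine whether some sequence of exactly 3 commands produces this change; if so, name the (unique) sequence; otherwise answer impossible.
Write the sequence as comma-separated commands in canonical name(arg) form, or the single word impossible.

start: [θ0=270°, θ1=180°, e=2]
[1] after extend(-1): [θ0=270°, θ1=180°, e=1]
[2] after extend(-1): [θ0=270°, θ1=180°, e=0]
[3] after extend(-1): [θ0=270°, θ1=180°, e=0]
no rival 3-sequence matches.

extend(-1), extend(-1), extend(-1)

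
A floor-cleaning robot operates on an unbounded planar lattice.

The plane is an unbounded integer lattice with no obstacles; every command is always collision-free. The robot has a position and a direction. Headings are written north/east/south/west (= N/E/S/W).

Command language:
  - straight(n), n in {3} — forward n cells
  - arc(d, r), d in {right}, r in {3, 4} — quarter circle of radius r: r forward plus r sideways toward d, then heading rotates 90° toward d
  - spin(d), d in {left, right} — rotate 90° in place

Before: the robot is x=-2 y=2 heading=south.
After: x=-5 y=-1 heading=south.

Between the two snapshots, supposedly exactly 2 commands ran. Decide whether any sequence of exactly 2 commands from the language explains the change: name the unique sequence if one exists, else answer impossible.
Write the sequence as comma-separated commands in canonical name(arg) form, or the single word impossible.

arc(right, 3), spin(left)

key: heading stays S — rotations cancel among the 2 commands
initial: x=-2 y=2 heading=south
[1] after arc(right, 3): x=-5 y=-1 heading=west
[2] after spin(left): x=-5 y=-1 heading=south
all 25 alternatives checked — unique.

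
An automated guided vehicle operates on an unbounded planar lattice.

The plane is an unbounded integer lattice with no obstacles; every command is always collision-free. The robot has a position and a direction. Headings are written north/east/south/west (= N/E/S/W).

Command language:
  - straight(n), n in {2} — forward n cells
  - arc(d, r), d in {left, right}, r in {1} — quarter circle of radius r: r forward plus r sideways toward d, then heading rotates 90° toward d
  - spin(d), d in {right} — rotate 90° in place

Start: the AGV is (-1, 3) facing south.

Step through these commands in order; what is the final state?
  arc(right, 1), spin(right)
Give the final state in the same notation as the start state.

(-2, 2) facing north

t0: (-1, 3) facing south
step 1 (arc(right, 1)): (-2, 2) facing west
step 2 (spin(right)): (-2, 2) facing north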